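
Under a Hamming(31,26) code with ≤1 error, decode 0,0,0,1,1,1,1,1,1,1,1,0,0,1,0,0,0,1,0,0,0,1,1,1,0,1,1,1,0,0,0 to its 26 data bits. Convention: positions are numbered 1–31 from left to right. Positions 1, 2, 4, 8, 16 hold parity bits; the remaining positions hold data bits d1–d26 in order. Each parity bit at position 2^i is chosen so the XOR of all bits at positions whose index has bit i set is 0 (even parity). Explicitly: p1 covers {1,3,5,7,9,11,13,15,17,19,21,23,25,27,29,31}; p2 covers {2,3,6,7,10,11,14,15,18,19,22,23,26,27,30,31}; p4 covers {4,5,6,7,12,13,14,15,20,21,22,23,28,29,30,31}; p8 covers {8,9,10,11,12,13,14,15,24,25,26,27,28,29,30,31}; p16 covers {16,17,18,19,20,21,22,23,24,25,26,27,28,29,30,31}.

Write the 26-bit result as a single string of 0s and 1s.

s1 (pos 1,3,5,7,9,11,13,15,17,19,21,23,25,27,29,31): 0⊕0⊕1⊕1⊕1⊕1⊕0⊕0⊕0⊕0⊕0⊕1⊕0⊕1⊕0⊕0 = 0
s2 (pos 2,3,6,7,10,11,14,15,18,19,22,23,26,27,30,31): 0⊕0⊕1⊕1⊕1⊕1⊕1⊕0⊕1⊕0⊕1⊕1⊕1⊕1⊕0⊕0 = 0
s4 (pos 4,5,6,7,12,13,14,15,20,21,22,23,28,29,30,31): 1⊕1⊕1⊕1⊕0⊕0⊕1⊕0⊕0⊕0⊕1⊕1⊕1⊕0⊕0⊕0 = 0
s8 (pos 8,9,10,11,12,13,14,15,24,25,26,27,28,29,30,31): 1⊕1⊕1⊕1⊕0⊕0⊕1⊕0⊕1⊕0⊕1⊕1⊕1⊕0⊕0⊕0 = 1
s16 (pos 16,17,18,19,20,21,22,23,24,25,26,27,28,29,30,31): 0⊕0⊕1⊕0⊕0⊕0⊕1⊕1⊕1⊕0⊕1⊕1⊕1⊕0⊕0⊕0 = 1
Syndrome s16…s1 = 11000 → error at position 24.
Flip position 24: 0001111111100100010001110111000 → 0001111111100100010001100111000
Read data bits from positions 3,5,6,7,9,10,11,12,13,14,15,17,18,19,20,21,22,23,24,25,26,27,28,29,30,31: 01111110010010001100111000

01111110010010001100111000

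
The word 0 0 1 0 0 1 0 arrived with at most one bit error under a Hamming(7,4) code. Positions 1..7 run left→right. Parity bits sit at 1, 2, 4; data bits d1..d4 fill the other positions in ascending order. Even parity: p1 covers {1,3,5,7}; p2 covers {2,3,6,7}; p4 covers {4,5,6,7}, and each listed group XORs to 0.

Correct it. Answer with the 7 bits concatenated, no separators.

0010110

s1 (pos 1,3,5,7): 0⊕1⊕0⊕0 = 1
s2 (pos 2,3,6,7): 0⊕1⊕1⊕0 = 0
s4 (pos 4,5,6,7): 0⊕0⊕1⊕0 = 1
Syndrome s4…s1 = 101 → error at position 5.
Flip position 5: 0010010 → 0010110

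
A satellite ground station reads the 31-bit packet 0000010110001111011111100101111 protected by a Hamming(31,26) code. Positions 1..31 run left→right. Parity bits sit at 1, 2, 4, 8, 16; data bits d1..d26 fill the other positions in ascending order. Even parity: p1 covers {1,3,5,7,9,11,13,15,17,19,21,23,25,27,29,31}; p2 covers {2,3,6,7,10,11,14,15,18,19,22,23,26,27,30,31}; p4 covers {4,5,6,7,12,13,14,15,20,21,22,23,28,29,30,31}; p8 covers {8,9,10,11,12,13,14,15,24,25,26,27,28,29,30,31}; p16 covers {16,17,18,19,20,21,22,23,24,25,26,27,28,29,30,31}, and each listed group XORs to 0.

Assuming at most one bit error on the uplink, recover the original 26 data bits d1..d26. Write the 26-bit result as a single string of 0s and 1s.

00101000111011111100101111

s1 (pos 1,3,5,7,9,11,13,15,17,19,21,23,25,27,29,31): 0⊕0⊕0⊕0⊕1⊕0⊕1⊕1⊕0⊕1⊕1⊕1⊕0⊕0⊕1⊕1 = 0
s2 (pos 2,3,6,7,10,11,14,15,18,19,22,23,26,27,30,31): 0⊕0⊕1⊕0⊕0⊕0⊕1⊕1⊕1⊕1⊕1⊕1⊕1⊕0⊕1⊕1 = 0
s4 (pos 4,5,6,7,12,13,14,15,20,21,22,23,28,29,30,31): 0⊕0⊕1⊕0⊕0⊕1⊕1⊕1⊕1⊕1⊕1⊕1⊕1⊕1⊕1⊕1 = 0
s8 (pos 8,9,10,11,12,13,14,15,24,25,26,27,28,29,30,31): 1⊕1⊕0⊕0⊕0⊕1⊕1⊕1⊕0⊕0⊕1⊕0⊕1⊕1⊕1⊕1 = 0
s16 (pos 16,17,18,19,20,21,22,23,24,25,26,27,28,29,30,31): 1⊕0⊕1⊕1⊕1⊕1⊕1⊕1⊕0⊕0⊕1⊕0⊕1⊕1⊕1⊕1 = 0
Syndrome s16…s1 = 00000 → no error.
Read data bits from positions 3,5,6,7,9,10,11,12,13,14,15,17,18,19,20,21,22,23,24,25,26,27,28,29,30,31: 00101000111011111100101111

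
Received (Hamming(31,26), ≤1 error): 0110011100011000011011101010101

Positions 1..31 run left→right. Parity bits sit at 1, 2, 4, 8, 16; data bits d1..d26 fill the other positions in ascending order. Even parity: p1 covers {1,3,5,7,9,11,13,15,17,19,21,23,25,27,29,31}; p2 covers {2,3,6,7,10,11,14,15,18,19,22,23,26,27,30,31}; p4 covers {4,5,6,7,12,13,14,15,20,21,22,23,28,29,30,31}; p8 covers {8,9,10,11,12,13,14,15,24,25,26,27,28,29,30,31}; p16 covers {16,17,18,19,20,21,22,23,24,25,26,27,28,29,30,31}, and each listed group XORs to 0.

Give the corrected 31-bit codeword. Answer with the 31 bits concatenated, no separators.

s1 (pos 1,3,5,7,9,11,13,15,17,19,21,23,25,27,29,31): 0⊕1⊕0⊕1⊕0⊕0⊕1⊕0⊕0⊕1⊕1⊕1⊕1⊕1⊕1⊕1 = 0
s2 (pos 2,3,6,7,10,11,14,15,18,19,22,23,26,27,30,31): 1⊕1⊕1⊕1⊕0⊕0⊕0⊕0⊕1⊕1⊕1⊕1⊕0⊕1⊕0⊕1 = 0
s4 (pos 4,5,6,7,12,13,14,15,20,21,22,23,28,29,30,31): 0⊕0⊕1⊕1⊕1⊕1⊕0⊕0⊕0⊕1⊕1⊕1⊕0⊕1⊕0⊕1 = 1
s8 (pos 8,9,10,11,12,13,14,15,24,25,26,27,28,29,30,31): 1⊕0⊕0⊕0⊕1⊕1⊕0⊕0⊕0⊕1⊕0⊕1⊕0⊕1⊕0⊕1 = 1
s16 (pos 16,17,18,19,20,21,22,23,24,25,26,27,28,29,30,31): 0⊕0⊕1⊕1⊕0⊕1⊕1⊕1⊕0⊕1⊕0⊕1⊕0⊕1⊕0⊕1 = 1
Syndrome s16…s1 = 11100 → error at position 28.
Flip position 28: 0110011100011000011011101010101 → 0110011100011000011011101011101

0110011100011000011011101011101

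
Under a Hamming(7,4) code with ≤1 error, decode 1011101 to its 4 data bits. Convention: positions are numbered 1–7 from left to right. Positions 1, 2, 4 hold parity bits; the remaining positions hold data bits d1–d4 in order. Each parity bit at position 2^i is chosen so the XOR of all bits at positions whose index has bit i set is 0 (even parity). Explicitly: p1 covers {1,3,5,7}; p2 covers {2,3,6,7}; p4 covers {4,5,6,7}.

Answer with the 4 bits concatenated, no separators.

s1 (pos 1,3,5,7): 1⊕1⊕1⊕1 = 0
s2 (pos 2,3,6,7): 0⊕1⊕0⊕1 = 0
s4 (pos 4,5,6,7): 1⊕1⊕0⊕1 = 1
Syndrome s4…s1 = 100 → error at position 4.
Flip position 4: 1011101 → 1010101
Read data bits from positions 3,5,6,7: 1101

1101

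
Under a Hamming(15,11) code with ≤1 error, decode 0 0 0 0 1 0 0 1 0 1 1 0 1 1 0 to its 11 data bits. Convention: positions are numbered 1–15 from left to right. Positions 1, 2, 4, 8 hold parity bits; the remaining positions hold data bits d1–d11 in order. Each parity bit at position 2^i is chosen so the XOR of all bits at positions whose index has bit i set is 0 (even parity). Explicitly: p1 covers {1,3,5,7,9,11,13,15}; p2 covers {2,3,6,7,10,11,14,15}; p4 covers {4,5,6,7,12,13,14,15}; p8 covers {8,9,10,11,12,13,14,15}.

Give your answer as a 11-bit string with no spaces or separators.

s1 (pos 1,3,5,7,9,11,13,15): 0⊕0⊕1⊕0⊕0⊕1⊕1⊕0 = 1
s2 (pos 2,3,6,7,10,11,14,15): 0⊕0⊕0⊕0⊕1⊕1⊕1⊕0 = 1
s4 (pos 4,5,6,7,12,13,14,15): 0⊕1⊕0⊕0⊕0⊕1⊕1⊕0 = 1
s8 (pos 8,9,10,11,12,13,14,15): 1⊕0⊕1⊕1⊕0⊕1⊕1⊕0 = 1
Syndrome s8…s1 = 1111 → error at position 15.
Flip position 15: 000010010110110 → 000010010110111
Read data bits from positions 3,5,6,7,9,10,11,12,13,14,15: 01000110111

01000110111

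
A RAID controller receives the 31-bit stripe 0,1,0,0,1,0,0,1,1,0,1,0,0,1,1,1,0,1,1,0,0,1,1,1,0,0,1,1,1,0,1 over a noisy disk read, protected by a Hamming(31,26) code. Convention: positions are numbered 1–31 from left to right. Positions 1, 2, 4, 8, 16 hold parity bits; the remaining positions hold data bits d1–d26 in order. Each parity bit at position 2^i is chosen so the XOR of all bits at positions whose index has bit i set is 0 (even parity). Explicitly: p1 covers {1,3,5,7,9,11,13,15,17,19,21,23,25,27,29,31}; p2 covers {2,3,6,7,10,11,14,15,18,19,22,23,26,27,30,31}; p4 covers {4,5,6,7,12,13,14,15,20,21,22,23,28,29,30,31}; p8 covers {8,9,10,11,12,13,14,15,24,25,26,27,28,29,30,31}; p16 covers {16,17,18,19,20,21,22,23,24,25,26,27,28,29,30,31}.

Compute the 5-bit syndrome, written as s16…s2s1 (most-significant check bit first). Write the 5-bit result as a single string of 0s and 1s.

s1 (pos 1,3,5,7,9,11,13,15,17,19,21,23,25,27,29,31): 0⊕0⊕1⊕0⊕1⊕1⊕0⊕1⊕0⊕1⊕0⊕1⊕0⊕1⊕1⊕1 = 1
s2 (pos 2,3,6,7,10,11,14,15,18,19,22,23,26,27,30,31): 1⊕0⊕0⊕0⊕0⊕1⊕1⊕1⊕1⊕1⊕1⊕1⊕0⊕1⊕0⊕1 = 0
s4 (pos 4,5,6,7,12,13,14,15,20,21,22,23,28,29,30,31): 0⊕1⊕0⊕0⊕0⊕0⊕1⊕1⊕0⊕0⊕1⊕1⊕1⊕1⊕0⊕1 = 0
s8 (pos 8,9,10,11,12,13,14,15,24,25,26,27,28,29,30,31): 1⊕1⊕0⊕1⊕0⊕0⊕1⊕1⊕1⊕0⊕0⊕1⊕1⊕1⊕0⊕1 = 0
s16 (pos 16,17,18,19,20,21,22,23,24,25,26,27,28,29,30,31): 1⊕0⊕1⊕1⊕0⊕0⊕1⊕1⊕1⊕0⊕0⊕1⊕1⊕1⊕0⊕1 = 0
Syndrome s16…s1 = 00001 → error at position 1.

00001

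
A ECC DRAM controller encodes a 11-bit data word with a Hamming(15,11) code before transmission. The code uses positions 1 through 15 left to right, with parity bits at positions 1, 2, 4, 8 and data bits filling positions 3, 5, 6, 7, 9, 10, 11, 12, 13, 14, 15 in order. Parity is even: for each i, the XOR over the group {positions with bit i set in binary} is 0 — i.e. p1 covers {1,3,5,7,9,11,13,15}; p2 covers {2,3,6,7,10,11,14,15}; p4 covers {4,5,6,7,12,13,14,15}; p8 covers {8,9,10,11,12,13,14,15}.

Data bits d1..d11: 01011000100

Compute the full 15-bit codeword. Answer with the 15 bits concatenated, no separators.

Place data at non-parity positions: p1 p2 0 p4 1 0 1 p8 1 0 0 0 1 0 0
p1 (pos 1,3,5,7,9,11,13,15): XOR of data positions = 0⊕1⊕1⊕1⊕0⊕1⊕0 = 0
p2 (pos 2,3,6,7,10,11,14,15): XOR of data positions = 0⊕0⊕1⊕0⊕0⊕0⊕0 = 1
p4 (pos 4,5,6,7,12,13,14,15): XOR of data positions = 1⊕0⊕1⊕0⊕1⊕0⊕0 = 1
p8 (pos 8,9,10,11,12,13,14,15): XOR of data positions = 1⊕0⊕0⊕0⊕1⊕0⊕0 = 0
Codeword: 010110101000100

010110101000100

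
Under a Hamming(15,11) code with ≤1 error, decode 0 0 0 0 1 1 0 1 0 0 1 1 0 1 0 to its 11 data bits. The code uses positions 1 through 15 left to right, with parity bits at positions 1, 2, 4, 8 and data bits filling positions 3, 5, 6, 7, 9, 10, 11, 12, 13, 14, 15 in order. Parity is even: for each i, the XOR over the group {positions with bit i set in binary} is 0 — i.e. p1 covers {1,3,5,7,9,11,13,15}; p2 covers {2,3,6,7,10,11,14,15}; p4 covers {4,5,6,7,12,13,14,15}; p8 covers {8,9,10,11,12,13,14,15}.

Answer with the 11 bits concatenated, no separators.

01100011010

s1 (pos 1,3,5,7,9,11,13,15): 0⊕0⊕1⊕0⊕0⊕1⊕0⊕0 = 0
s2 (pos 2,3,6,7,10,11,14,15): 0⊕0⊕1⊕0⊕0⊕1⊕1⊕0 = 1
s4 (pos 4,5,6,7,12,13,14,15): 0⊕1⊕1⊕0⊕1⊕0⊕1⊕0 = 0
s8 (pos 8,9,10,11,12,13,14,15): 1⊕0⊕0⊕1⊕1⊕0⊕1⊕0 = 0
Syndrome s8…s1 = 0010 → error at position 2.
Flip position 2: 000011010011010 → 010011010011010
Read data bits from positions 3,5,6,7,9,10,11,12,13,14,15: 01100011010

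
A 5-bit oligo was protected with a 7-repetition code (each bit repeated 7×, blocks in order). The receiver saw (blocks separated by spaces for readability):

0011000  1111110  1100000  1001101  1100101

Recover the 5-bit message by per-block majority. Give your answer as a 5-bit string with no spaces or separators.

01011

Block 1 (0011000): 2 ones → 0
Block 2 (1111110): 6 ones → 1
Block 3 (1100000): 2 ones → 0
Block 4 (1001101): 4 ones → 1
Block 5 (1100101): 4 ones → 1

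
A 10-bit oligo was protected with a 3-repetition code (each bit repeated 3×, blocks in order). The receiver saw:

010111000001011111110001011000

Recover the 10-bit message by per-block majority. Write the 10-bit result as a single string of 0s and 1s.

Block 1 (010): 1 one → 0
Block 2 (111): 3 ones → 1
Block 3 (000): 0 ones → 0
Block 4 (001): 1 one → 0
Block 5 (011): 2 ones → 1
Block 6 (111): 3 ones → 1
Block 7 (110): 2 ones → 1
Block 8 (001): 1 one → 0
Block 9 (011): 2 ones → 1
Block 10 (000): 0 ones → 0

0100111010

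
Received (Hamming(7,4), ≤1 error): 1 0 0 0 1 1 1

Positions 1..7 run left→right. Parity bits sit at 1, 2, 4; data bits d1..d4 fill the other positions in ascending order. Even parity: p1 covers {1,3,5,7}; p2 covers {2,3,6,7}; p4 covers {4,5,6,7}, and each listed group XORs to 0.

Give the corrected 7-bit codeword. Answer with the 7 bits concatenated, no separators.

s1 (pos 1,3,5,7): 1⊕0⊕1⊕1 = 1
s2 (pos 2,3,6,7): 0⊕0⊕1⊕1 = 0
s4 (pos 4,5,6,7): 0⊕1⊕1⊕1 = 1
Syndrome s4…s1 = 101 → error at position 5.
Flip position 5: 1000111 → 1000011

1000011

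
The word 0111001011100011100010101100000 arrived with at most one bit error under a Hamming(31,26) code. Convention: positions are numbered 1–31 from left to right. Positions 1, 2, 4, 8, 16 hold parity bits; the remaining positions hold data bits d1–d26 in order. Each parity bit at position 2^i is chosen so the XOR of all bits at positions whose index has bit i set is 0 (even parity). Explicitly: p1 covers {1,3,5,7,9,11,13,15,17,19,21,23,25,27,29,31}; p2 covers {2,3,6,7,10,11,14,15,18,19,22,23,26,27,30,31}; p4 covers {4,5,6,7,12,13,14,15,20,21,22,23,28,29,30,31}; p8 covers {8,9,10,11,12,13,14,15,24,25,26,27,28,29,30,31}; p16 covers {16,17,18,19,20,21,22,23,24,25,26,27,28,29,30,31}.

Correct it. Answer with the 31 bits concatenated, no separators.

s1 (pos 1,3,5,7,9,11,13,15,17,19,21,23,25,27,29,31): 0⊕1⊕0⊕1⊕1⊕1⊕0⊕1⊕1⊕0⊕1⊕1⊕1⊕0⊕0⊕0 = 1
s2 (pos 2,3,6,7,10,11,14,15,18,19,22,23,26,27,30,31): 1⊕1⊕0⊕1⊕1⊕1⊕0⊕1⊕0⊕0⊕0⊕1⊕1⊕0⊕0⊕0 = 0
s4 (pos 4,5,6,7,12,13,14,15,20,21,22,23,28,29,30,31): 1⊕0⊕0⊕1⊕0⊕0⊕0⊕1⊕0⊕1⊕0⊕1⊕0⊕0⊕0⊕0 = 1
s8 (pos 8,9,10,11,12,13,14,15,24,25,26,27,28,29,30,31): 0⊕1⊕1⊕1⊕0⊕0⊕0⊕1⊕0⊕1⊕1⊕0⊕0⊕0⊕0⊕0 = 0
s16 (pos 16,17,18,19,20,21,22,23,24,25,26,27,28,29,30,31): 1⊕1⊕0⊕0⊕0⊕1⊕0⊕1⊕0⊕1⊕1⊕0⊕0⊕0⊕0⊕0 = 0
Syndrome s16…s1 = 00101 → error at position 5.
Flip position 5: 0111001011100011100010101100000 → 0111101011100011100010101100000

0111101011100011100010101100000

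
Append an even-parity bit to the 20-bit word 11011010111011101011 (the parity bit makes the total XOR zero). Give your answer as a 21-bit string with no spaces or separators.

XOR of the 20 data bits: 1⊕1⊕0⊕1⊕1⊕0⊕1⊕0⊕1⊕1⊕1⊕0⊕1⊕1⊕1⊕0⊕1⊕0⊕1⊕1 = 0
Parity bit = 0 (so all 21 bits XOR to 0).

110110101110111010110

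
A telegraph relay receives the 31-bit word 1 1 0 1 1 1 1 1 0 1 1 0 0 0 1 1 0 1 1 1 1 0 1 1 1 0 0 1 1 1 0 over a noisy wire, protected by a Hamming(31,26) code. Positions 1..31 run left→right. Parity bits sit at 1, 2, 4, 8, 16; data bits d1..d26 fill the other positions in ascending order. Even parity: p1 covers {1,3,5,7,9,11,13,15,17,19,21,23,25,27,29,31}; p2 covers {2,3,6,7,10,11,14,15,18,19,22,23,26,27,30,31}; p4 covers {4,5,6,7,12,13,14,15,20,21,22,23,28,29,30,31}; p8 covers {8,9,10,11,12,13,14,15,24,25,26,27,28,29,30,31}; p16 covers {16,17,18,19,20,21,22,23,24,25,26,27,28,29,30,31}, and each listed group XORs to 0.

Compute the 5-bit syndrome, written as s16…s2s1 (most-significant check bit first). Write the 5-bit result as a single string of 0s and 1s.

s1 (pos 1,3,5,7,9,11,13,15,17,19,21,23,25,27,29,31): 1⊕0⊕1⊕1⊕0⊕1⊕0⊕1⊕0⊕1⊕1⊕1⊕1⊕0⊕1⊕0 = 0
s2 (pos 2,3,6,7,10,11,14,15,18,19,22,23,26,27,30,31): 1⊕0⊕1⊕1⊕1⊕1⊕0⊕1⊕1⊕1⊕0⊕1⊕0⊕0⊕1⊕0 = 0
s4 (pos 4,5,6,7,12,13,14,15,20,21,22,23,28,29,30,31): 1⊕1⊕1⊕1⊕0⊕0⊕0⊕1⊕1⊕1⊕0⊕1⊕1⊕1⊕1⊕0 = 1
s8 (pos 8,9,10,11,12,13,14,15,24,25,26,27,28,29,30,31): 1⊕0⊕1⊕1⊕0⊕0⊕0⊕1⊕1⊕1⊕0⊕0⊕1⊕1⊕1⊕0 = 1
s16 (pos 16,17,18,19,20,21,22,23,24,25,26,27,28,29,30,31): 1⊕0⊕1⊕1⊕1⊕1⊕0⊕1⊕1⊕1⊕0⊕0⊕1⊕1⊕1⊕0 = 1
Syndrome s16…s1 = 11100 → error at position 28.

11100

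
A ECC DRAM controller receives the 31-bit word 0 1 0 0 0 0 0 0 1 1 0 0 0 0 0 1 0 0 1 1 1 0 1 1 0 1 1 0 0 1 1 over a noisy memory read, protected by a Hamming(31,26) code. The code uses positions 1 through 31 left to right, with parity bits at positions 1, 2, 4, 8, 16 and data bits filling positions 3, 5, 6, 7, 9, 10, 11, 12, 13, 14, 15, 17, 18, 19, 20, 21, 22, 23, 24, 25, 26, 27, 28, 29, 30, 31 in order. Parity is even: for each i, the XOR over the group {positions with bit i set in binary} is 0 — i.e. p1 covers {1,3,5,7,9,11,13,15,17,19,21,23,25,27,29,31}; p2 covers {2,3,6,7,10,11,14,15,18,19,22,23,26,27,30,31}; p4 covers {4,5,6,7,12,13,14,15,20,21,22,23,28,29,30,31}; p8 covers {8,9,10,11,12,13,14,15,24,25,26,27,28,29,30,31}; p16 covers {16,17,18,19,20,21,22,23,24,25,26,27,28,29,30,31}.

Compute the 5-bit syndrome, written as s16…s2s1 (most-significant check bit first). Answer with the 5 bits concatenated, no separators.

s1 (pos 1,3,5,7,9,11,13,15,17,19,21,23,25,27,29,31): 0⊕0⊕0⊕0⊕1⊕0⊕0⊕0⊕0⊕1⊕1⊕1⊕0⊕1⊕0⊕1 = 0
s2 (pos 2,3,6,7,10,11,14,15,18,19,22,23,26,27,30,31): 1⊕0⊕0⊕0⊕1⊕0⊕0⊕0⊕0⊕1⊕0⊕1⊕1⊕1⊕1⊕1 = 0
s4 (pos 4,5,6,7,12,13,14,15,20,21,22,23,28,29,30,31): 0⊕0⊕0⊕0⊕0⊕0⊕0⊕0⊕1⊕1⊕0⊕1⊕0⊕0⊕1⊕1 = 1
s8 (pos 8,9,10,11,12,13,14,15,24,25,26,27,28,29,30,31): 0⊕1⊕1⊕0⊕0⊕0⊕0⊕0⊕1⊕0⊕1⊕1⊕0⊕0⊕1⊕1 = 1
s16 (pos 16,17,18,19,20,21,22,23,24,25,26,27,28,29,30,31): 1⊕0⊕0⊕1⊕1⊕1⊕0⊕1⊕1⊕0⊕1⊕1⊕0⊕0⊕1⊕1 = 0
Syndrome s16…s1 = 01100 → error at position 12.

01100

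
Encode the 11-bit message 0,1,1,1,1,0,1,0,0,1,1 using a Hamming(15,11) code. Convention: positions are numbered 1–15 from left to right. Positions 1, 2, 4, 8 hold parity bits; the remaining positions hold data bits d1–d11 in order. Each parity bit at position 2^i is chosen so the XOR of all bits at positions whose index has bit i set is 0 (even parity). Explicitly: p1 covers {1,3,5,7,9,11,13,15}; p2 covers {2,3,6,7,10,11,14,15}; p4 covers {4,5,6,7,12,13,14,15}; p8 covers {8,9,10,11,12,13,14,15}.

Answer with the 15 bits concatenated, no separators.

Place data at non-parity positions: p1 p2 0 p4 1 1 1 p8 1 0 1 0 0 1 1
p1 (pos 1,3,5,7,9,11,13,15): XOR of data positions = 0⊕1⊕1⊕1⊕1⊕0⊕1 = 1
p2 (pos 2,3,6,7,10,11,14,15): XOR of data positions = 0⊕1⊕1⊕0⊕1⊕1⊕1 = 1
p4 (pos 4,5,6,7,12,13,14,15): XOR of data positions = 1⊕1⊕1⊕0⊕0⊕1⊕1 = 1
p8 (pos 8,9,10,11,12,13,14,15): XOR of data positions = 1⊕0⊕1⊕0⊕0⊕1⊕1 = 0
Codeword: 110111101010011

110111101010011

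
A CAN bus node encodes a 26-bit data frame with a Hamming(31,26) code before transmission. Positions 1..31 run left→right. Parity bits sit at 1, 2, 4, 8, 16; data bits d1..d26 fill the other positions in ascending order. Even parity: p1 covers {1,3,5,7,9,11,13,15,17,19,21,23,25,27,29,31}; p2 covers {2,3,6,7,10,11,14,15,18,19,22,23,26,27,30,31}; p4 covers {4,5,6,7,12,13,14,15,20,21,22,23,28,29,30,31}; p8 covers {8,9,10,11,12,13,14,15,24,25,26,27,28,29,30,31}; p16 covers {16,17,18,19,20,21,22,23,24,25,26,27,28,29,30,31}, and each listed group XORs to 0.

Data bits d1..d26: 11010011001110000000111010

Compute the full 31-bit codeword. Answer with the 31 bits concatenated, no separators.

Place data at non-parity positions: p1 p2 1 p4 1 0 1 p8 0 0 1 1 0 0 1 p16 1 1 0 0 0 0 0 0 0 1 1 1 0 1 0
p1 (pos 1,3,5,7,9,11,13,15,17,19,21,23,25,27,29,31): XOR of data positions = 1⊕1⊕1⊕0⊕1⊕0⊕1⊕1⊕0⊕0⊕0⊕0⊕1⊕0⊕0 = 1
p2 (pos 2,3,6,7,10,11,14,15,18,19,22,23,26,27,30,31): XOR of data positions = 1⊕0⊕1⊕0⊕1⊕0⊕1⊕1⊕0⊕0⊕0⊕1⊕1⊕1⊕0 = 0
p4 (pos 4,5,6,7,12,13,14,15,20,21,22,23,28,29,30,31): XOR of data positions = 1⊕0⊕1⊕1⊕0⊕0⊕1⊕0⊕0⊕0⊕0⊕1⊕0⊕1⊕0 = 0
p8 (pos 8,9,10,11,12,13,14,15,24,25,26,27,28,29,30,31): XOR of data positions = 0⊕0⊕1⊕1⊕0⊕0⊕1⊕0⊕0⊕1⊕1⊕1⊕0⊕1⊕0 = 1
p16 (pos 16,17,18,19,20,21,22,23,24,25,26,27,28,29,30,31): XOR of data positions = 1⊕1⊕0⊕0⊕0⊕0⊕0⊕0⊕0⊕1⊕1⊕1⊕0⊕1⊕0 = 0
Codeword: 1010101100110010110000000111010

1010101100110010110000000111010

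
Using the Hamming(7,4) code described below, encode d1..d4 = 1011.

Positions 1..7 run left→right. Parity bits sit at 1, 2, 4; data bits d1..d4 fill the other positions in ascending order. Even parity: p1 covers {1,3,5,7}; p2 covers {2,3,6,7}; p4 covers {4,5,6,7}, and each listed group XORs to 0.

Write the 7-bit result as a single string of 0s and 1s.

Place data at non-parity positions: p1 p2 1 p4 0 1 1
p1 (pos 1,3,5,7): XOR of data positions = 1⊕0⊕1 = 0
p2 (pos 2,3,6,7): XOR of data positions = 1⊕1⊕1 = 1
p4 (pos 4,5,6,7): XOR of data positions = 0⊕1⊕1 = 0
Codeword: 0110011

0110011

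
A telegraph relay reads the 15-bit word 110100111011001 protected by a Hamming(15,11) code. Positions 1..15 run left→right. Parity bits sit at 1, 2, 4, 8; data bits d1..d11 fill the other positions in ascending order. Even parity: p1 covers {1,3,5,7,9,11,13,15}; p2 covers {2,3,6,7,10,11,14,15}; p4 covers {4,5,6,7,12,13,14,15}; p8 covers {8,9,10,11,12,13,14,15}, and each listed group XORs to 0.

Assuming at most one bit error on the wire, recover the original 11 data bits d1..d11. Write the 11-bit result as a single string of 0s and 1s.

00010011001

s1 (pos 1,3,5,7,9,11,13,15): 1⊕0⊕0⊕1⊕1⊕1⊕0⊕1 = 1
s2 (pos 2,3,6,7,10,11,14,15): 1⊕0⊕0⊕1⊕0⊕1⊕0⊕1 = 0
s4 (pos 4,5,6,7,12,13,14,15): 1⊕0⊕0⊕1⊕1⊕0⊕0⊕1 = 0
s8 (pos 8,9,10,11,12,13,14,15): 1⊕1⊕0⊕1⊕1⊕0⊕0⊕1 = 1
Syndrome s8…s1 = 1001 → error at position 9.
Flip position 9: 110100111011001 → 110100110011001
Read data bits from positions 3,5,6,7,9,10,11,12,13,14,15: 00010011001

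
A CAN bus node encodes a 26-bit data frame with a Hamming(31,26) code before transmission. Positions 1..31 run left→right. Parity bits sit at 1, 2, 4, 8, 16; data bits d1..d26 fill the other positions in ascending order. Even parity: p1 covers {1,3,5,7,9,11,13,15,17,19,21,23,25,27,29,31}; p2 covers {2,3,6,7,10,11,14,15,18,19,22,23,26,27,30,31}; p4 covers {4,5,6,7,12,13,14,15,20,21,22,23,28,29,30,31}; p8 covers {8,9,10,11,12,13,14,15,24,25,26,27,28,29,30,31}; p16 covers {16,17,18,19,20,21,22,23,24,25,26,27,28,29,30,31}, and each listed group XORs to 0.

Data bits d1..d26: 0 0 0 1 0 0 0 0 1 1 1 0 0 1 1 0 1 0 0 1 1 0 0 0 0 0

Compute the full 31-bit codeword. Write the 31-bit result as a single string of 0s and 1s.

1000001100001111001101001100000

Place data at non-parity positions: p1 p2 0 p4 0 0 1 p8 0 0 0 0 1 1 1 p16 0 0 1 1 0 1 0 0 1 1 0 0 0 0 0
p1 (pos 1,3,5,7,9,11,13,15,17,19,21,23,25,27,29,31): XOR of data positions = 0⊕0⊕1⊕0⊕0⊕1⊕1⊕0⊕1⊕0⊕0⊕1⊕0⊕0⊕0 = 1
p2 (pos 2,3,6,7,10,11,14,15,18,19,22,23,26,27,30,31): XOR of data positions = 0⊕0⊕1⊕0⊕0⊕1⊕1⊕0⊕1⊕1⊕0⊕1⊕0⊕0⊕0 = 0
p4 (pos 4,5,6,7,12,13,14,15,20,21,22,23,28,29,30,31): XOR of data positions = 0⊕0⊕1⊕0⊕1⊕1⊕1⊕1⊕0⊕1⊕0⊕0⊕0⊕0⊕0 = 0
p8 (pos 8,9,10,11,12,13,14,15,24,25,26,27,28,29,30,31): XOR of data positions = 0⊕0⊕0⊕0⊕1⊕1⊕1⊕0⊕1⊕1⊕0⊕0⊕0⊕0⊕0 = 1
p16 (pos 16,17,18,19,20,21,22,23,24,25,26,27,28,29,30,31): XOR of data positions = 0⊕0⊕1⊕1⊕0⊕1⊕0⊕0⊕1⊕1⊕0⊕0⊕0⊕0⊕0 = 1
Codeword: 1000001100001111001101001100000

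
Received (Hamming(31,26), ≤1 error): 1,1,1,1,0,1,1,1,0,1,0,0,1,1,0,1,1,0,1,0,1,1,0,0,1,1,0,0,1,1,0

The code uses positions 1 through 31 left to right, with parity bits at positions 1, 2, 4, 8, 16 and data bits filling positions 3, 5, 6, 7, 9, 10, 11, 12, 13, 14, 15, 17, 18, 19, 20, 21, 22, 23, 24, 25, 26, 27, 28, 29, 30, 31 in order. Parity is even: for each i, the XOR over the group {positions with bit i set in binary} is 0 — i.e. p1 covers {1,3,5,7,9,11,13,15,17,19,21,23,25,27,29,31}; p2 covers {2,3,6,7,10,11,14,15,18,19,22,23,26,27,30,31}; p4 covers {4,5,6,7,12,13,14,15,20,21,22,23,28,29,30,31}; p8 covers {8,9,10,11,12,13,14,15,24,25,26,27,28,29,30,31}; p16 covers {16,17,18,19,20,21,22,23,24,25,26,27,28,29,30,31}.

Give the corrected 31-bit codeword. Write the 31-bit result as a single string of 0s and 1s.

1111011101001101101001001100110

s1 (pos 1,3,5,7,9,11,13,15,17,19,21,23,25,27,29,31): 1⊕1⊕0⊕1⊕0⊕0⊕1⊕0⊕1⊕1⊕1⊕0⊕1⊕0⊕1⊕0 = 1
s2 (pos 2,3,6,7,10,11,14,15,18,19,22,23,26,27,30,31): 1⊕1⊕1⊕1⊕1⊕0⊕1⊕0⊕0⊕1⊕1⊕0⊕1⊕0⊕1⊕0 = 0
s4 (pos 4,5,6,7,12,13,14,15,20,21,22,23,28,29,30,31): 1⊕0⊕1⊕1⊕0⊕1⊕1⊕0⊕0⊕1⊕1⊕0⊕0⊕1⊕1⊕0 = 1
s8 (pos 8,9,10,11,12,13,14,15,24,25,26,27,28,29,30,31): 1⊕0⊕1⊕0⊕0⊕1⊕1⊕0⊕0⊕1⊕1⊕0⊕0⊕1⊕1⊕0 = 0
s16 (pos 16,17,18,19,20,21,22,23,24,25,26,27,28,29,30,31): 1⊕1⊕0⊕1⊕0⊕1⊕1⊕0⊕0⊕1⊕1⊕0⊕0⊕1⊕1⊕0 = 1
Syndrome s16…s1 = 10101 → error at position 21.
Flip position 21: 1111011101001101101011001100110 → 1111011101001101101001001100110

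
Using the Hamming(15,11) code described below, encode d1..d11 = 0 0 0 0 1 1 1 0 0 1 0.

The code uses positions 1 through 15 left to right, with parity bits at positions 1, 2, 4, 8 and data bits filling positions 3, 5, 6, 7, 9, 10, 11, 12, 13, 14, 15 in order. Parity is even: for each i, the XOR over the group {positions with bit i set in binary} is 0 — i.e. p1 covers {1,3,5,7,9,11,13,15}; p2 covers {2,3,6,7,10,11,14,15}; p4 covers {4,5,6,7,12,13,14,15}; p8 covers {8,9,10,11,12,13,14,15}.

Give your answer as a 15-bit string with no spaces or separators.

Place data at non-parity positions: p1 p2 0 p4 0 0 0 p8 1 1 1 0 0 1 0
p1 (pos 1,3,5,7,9,11,13,15): XOR of data positions = 0⊕0⊕0⊕1⊕1⊕0⊕0 = 0
p2 (pos 2,3,6,7,10,11,14,15): XOR of data positions = 0⊕0⊕0⊕1⊕1⊕1⊕0 = 1
p4 (pos 4,5,6,7,12,13,14,15): XOR of data positions = 0⊕0⊕0⊕0⊕0⊕1⊕0 = 1
p8 (pos 8,9,10,11,12,13,14,15): XOR of data positions = 1⊕1⊕1⊕0⊕0⊕1⊕0 = 0
Codeword: 010100001110010

010100001110010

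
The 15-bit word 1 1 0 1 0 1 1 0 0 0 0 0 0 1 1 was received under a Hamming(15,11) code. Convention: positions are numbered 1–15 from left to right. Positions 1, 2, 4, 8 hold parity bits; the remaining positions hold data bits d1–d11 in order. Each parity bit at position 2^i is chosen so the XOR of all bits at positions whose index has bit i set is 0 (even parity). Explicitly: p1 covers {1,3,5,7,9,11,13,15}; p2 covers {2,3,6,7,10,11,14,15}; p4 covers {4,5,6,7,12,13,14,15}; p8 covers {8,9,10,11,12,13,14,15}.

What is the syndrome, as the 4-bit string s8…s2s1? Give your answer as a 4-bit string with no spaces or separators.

s1 (pos 1,3,5,7,9,11,13,15): 1⊕0⊕0⊕1⊕0⊕0⊕0⊕1 = 1
s2 (pos 2,3,6,7,10,11,14,15): 1⊕0⊕1⊕1⊕0⊕0⊕1⊕1 = 1
s4 (pos 4,5,6,7,12,13,14,15): 1⊕0⊕1⊕1⊕0⊕0⊕1⊕1 = 1
s8 (pos 8,9,10,11,12,13,14,15): 0⊕0⊕0⊕0⊕0⊕0⊕1⊕1 = 0
Syndrome s8…s1 = 0111 → error at position 7.

0111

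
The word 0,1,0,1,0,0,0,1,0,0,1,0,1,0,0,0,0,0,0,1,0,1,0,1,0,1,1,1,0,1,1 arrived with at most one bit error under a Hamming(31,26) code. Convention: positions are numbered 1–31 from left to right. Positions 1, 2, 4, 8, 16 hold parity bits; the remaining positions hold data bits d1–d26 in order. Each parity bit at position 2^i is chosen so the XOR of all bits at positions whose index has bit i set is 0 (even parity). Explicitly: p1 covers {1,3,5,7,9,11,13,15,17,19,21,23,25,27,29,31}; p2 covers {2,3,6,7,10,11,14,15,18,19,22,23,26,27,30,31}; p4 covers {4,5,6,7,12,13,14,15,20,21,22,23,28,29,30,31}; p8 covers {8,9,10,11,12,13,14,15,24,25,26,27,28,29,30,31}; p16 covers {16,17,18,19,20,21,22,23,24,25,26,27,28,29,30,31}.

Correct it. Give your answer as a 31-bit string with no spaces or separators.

s1 (pos 1,3,5,7,9,11,13,15,17,19,21,23,25,27,29,31): 0⊕0⊕0⊕0⊕0⊕1⊕1⊕0⊕0⊕0⊕0⊕0⊕0⊕1⊕0⊕1 = 0
s2 (pos 2,3,6,7,10,11,14,15,18,19,22,23,26,27,30,31): 1⊕0⊕0⊕0⊕0⊕1⊕0⊕0⊕0⊕0⊕1⊕0⊕1⊕1⊕1⊕1 = 1
s4 (pos 4,5,6,7,12,13,14,15,20,21,22,23,28,29,30,31): 1⊕0⊕0⊕0⊕0⊕1⊕0⊕0⊕1⊕0⊕1⊕0⊕1⊕0⊕1⊕1 = 1
s8 (pos 8,9,10,11,12,13,14,15,24,25,26,27,28,29,30,31): 1⊕0⊕0⊕1⊕0⊕1⊕0⊕0⊕1⊕0⊕1⊕1⊕1⊕0⊕1⊕1 = 1
s16 (pos 16,17,18,19,20,21,22,23,24,25,26,27,28,29,30,31): 0⊕0⊕0⊕0⊕1⊕0⊕1⊕0⊕1⊕0⊕1⊕1⊕1⊕0⊕1⊕1 = 0
Syndrome s16…s1 = 01110 → error at position 14.
Flip position 14: 0101000100101000000101010111011 → 0101000100101100000101010111011

0101000100101100000101010111011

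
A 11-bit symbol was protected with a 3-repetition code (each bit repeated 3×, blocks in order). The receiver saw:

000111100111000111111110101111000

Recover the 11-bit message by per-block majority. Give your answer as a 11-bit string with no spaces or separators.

Block 1 (000): 0 ones → 0
Block 2 (111): 3 ones → 1
Block 3 (100): 1 one → 0
Block 4 (111): 3 ones → 1
Block 5 (000): 0 ones → 0
Block 6 (111): 3 ones → 1
Block 7 (111): 3 ones → 1
Block 8 (110): 2 ones → 1
Block 9 (101): 2 ones → 1
Block 10 (111): 3 ones → 1
Block 11 (000): 0 ones → 0

01010111110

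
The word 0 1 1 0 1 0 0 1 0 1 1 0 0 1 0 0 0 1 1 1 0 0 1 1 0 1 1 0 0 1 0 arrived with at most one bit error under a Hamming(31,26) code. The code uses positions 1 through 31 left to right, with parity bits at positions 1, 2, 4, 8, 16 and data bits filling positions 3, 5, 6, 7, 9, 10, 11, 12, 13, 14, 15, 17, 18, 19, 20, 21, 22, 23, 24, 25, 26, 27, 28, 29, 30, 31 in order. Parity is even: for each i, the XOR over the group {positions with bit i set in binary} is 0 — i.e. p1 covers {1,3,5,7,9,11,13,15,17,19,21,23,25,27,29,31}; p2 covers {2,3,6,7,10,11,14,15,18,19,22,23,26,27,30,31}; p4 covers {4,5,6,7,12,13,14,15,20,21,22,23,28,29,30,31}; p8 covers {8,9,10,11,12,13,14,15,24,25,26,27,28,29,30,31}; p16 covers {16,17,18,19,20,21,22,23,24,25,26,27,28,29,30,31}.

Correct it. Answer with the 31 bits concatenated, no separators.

s1 (pos 1,3,5,7,9,11,13,15,17,19,21,23,25,27,29,31): 0⊕1⊕1⊕0⊕0⊕1⊕0⊕0⊕0⊕1⊕0⊕1⊕0⊕1⊕0⊕0 = 0
s2 (pos 2,3,6,7,10,11,14,15,18,19,22,23,26,27,30,31): 1⊕1⊕0⊕0⊕1⊕1⊕1⊕0⊕1⊕1⊕0⊕1⊕1⊕1⊕1⊕0 = 1
s4 (pos 4,5,6,7,12,13,14,15,20,21,22,23,28,29,30,31): 0⊕1⊕0⊕0⊕0⊕0⊕1⊕0⊕1⊕0⊕0⊕1⊕0⊕0⊕1⊕0 = 1
s8 (pos 8,9,10,11,12,13,14,15,24,25,26,27,28,29,30,31): 1⊕0⊕1⊕1⊕0⊕0⊕1⊕0⊕1⊕0⊕1⊕1⊕0⊕0⊕1⊕0 = 0
s16 (pos 16,17,18,19,20,21,22,23,24,25,26,27,28,29,30,31): 0⊕0⊕1⊕1⊕1⊕0⊕0⊕1⊕1⊕0⊕1⊕1⊕0⊕0⊕1⊕0 = 0
Syndrome s16…s1 = 00110 → error at position 6.
Flip position 6: 0110100101100100011100110110010 → 0110110101100100011100110110010

0110110101100100011100110110010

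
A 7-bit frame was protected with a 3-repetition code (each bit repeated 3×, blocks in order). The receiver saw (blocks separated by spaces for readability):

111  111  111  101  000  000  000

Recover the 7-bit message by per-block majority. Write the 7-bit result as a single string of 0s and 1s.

Block 1 (111): 3 ones → 1
Block 2 (111): 3 ones → 1
Block 3 (111): 3 ones → 1
Block 4 (101): 2 ones → 1
Block 5 (000): 0 ones → 0
Block 6 (000): 0 ones → 0
Block 7 (000): 0 ones → 0

1111000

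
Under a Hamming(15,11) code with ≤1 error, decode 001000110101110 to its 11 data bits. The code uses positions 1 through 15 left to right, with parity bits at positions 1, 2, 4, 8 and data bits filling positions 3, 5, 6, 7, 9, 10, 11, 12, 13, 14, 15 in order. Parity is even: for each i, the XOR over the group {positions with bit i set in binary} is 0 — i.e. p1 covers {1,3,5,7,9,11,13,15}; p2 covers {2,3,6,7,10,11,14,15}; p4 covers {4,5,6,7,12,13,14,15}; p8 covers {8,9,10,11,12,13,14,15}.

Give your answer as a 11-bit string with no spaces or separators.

s1 (pos 1,3,5,7,9,11,13,15): 0⊕1⊕0⊕1⊕0⊕0⊕1⊕0 = 1
s2 (pos 2,3,6,7,10,11,14,15): 0⊕1⊕0⊕1⊕1⊕0⊕1⊕0 = 0
s4 (pos 4,5,6,7,12,13,14,15): 0⊕0⊕0⊕1⊕1⊕1⊕1⊕0 = 0
s8 (pos 8,9,10,11,12,13,14,15): 1⊕0⊕1⊕0⊕1⊕1⊕1⊕0 = 1
Syndrome s8…s1 = 1001 → error at position 9.
Flip position 9: 001000110101110 → 001000111101110
Read data bits from positions 3,5,6,7,9,10,11,12,13,14,15: 10011101110

10011101110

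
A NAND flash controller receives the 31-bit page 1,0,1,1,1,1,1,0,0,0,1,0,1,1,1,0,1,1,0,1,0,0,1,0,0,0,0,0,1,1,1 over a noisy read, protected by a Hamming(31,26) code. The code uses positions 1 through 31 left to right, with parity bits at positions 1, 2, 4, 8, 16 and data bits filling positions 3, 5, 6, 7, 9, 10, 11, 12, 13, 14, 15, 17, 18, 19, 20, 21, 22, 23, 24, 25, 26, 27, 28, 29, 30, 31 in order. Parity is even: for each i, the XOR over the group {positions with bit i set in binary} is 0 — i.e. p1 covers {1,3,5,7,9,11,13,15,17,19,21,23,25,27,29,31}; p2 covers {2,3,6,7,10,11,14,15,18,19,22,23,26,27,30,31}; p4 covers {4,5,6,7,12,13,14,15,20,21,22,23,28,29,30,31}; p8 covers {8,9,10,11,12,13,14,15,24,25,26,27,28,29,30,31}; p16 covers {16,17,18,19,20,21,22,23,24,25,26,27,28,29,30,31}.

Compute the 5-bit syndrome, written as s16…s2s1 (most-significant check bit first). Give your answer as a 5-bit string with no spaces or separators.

s1 (pos 1,3,5,7,9,11,13,15,17,19,21,23,25,27,29,31): 1⊕1⊕1⊕1⊕0⊕1⊕1⊕1⊕1⊕0⊕0⊕1⊕0⊕0⊕1⊕1 = 1
s2 (pos 2,3,6,7,10,11,14,15,18,19,22,23,26,27,30,31): 0⊕1⊕1⊕1⊕0⊕1⊕1⊕1⊕1⊕0⊕0⊕1⊕0⊕0⊕1⊕1 = 0
s4 (pos 4,5,6,7,12,13,14,15,20,21,22,23,28,29,30,31): 1⊕1⊕1⊕1⊕0⊕1⊕1⊕1⊕1⊕0⊕0⊕1⊕0⊕1⊕1⊕1 = 0
s8 (pos 8,9,10,11,12,13,14,15,24,25,26,27,28,29,30,31): 0⊕0⊕0⊕1⊕0⊕1⊕1⊕1⊕0⊕0⊕0⊕0⊕0⊕1⊕1⊕1 = 1
s16 (pos 16,17,18,19,20,21,22,23,24,25,26,27,28,29,30,31): 0⊕1⊕1⊕0⊕1⊕0⊕0⊕1⊕0⊕0⊕0⊕0⊕0⊕1⊕1⊕1 = 1
Syndrome s16…s1 = 11001 → error at position 25.

11001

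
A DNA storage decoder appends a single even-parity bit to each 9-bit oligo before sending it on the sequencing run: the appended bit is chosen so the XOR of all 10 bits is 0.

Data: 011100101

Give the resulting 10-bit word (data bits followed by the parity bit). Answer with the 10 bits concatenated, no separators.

0111001011

XOR of the 9 data bits: 0⊕1⊕1⊕1⊕0⊕0⊕1⊕0⊕1 = 1
Parity bit = 1 (so all 10 bits XOR to 0).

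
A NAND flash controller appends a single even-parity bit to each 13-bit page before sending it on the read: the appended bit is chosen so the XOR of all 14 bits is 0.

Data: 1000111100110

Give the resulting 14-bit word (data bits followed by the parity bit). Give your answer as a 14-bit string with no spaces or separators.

10001111001101

XOR of the 13 data bits: 1⊕0⊕0⊕0⊕1⊕1⊕1⊕1⊕0⊕0⊕1⊕1⊕0 = 1
Parity bit = 1 (so all 14 bits XOR to 0).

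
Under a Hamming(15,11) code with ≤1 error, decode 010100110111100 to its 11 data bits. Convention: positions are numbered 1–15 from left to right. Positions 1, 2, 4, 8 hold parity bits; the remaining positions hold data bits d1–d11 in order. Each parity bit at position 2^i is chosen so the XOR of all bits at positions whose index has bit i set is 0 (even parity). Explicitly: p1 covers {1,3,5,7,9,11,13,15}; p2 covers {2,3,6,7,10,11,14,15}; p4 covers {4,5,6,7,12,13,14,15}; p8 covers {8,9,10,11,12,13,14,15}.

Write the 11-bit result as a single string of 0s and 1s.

s1 (pos 1,3,5,7,9,11,13,15): 0⊕0⊕0⊕1⊕0⊕1⊕1⊕0 = 1
s2 (pos 2,3,6,7,10,11,14,15): 1⊕0⊕0⊕1⊕1⊕1⊕0⊕0 = 0
s4 (pos 4,5,6,7,12,13,14,15): 1⊕0⊕0⊕1⊕1⊕1⊕0⊕0 = 0
s8 (pos 8,9,10,11,12,13,14,15): 1⊕0⊕1⊕1⊕1⊕1⊕0⊕0 = 1
Syndrome s8…s1 = 1001 → error at position 9.
Flip position 9: 010100110111100 → 010100111111100
Read data bits from positions 3,5,6,7,9,10,11,12,13,14,15: 00011111100

00011111100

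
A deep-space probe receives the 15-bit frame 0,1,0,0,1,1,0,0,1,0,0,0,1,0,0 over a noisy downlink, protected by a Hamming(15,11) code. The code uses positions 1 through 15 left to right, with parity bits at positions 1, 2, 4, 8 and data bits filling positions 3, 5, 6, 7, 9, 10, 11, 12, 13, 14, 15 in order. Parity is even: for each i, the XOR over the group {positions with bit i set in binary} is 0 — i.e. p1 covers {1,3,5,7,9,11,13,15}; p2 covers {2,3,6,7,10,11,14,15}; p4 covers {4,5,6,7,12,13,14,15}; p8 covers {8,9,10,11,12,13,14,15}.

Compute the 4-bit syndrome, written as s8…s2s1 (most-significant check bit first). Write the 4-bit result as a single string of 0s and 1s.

s1 (pos 1,3,5,7,9,11,13,15): 0⊕0⊕1⊕0⊕1⊕0⊕1⊕0 = 1
s2 (pos 2,3,6,7,10,11,14,15): 1⊕0⊕1⊕0⊕0⊕0⊕0⊕0 = 0
s4 (pos 4,5,6,7,12,13,14,15): 0⊕1⊕1⊕0⊕0⊕1⊕0⊕0 = 1
s8 (pos 8,9,10,11,12,13,14,15): 0⊕1⊕0⊕0⊕0⊕1⊕0⊕0 = 0
Syndrome s8…s1 = 0101 → error at position 5.

0101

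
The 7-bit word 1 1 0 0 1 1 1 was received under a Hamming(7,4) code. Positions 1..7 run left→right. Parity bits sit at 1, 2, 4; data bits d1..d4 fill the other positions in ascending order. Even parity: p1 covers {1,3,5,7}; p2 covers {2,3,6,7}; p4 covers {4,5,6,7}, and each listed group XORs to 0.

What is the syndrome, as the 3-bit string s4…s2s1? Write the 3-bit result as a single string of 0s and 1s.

s1 (pos 1,3,5,7): 1⊕0⊕1⊕1 = 1
s2 (pos 2,3,6,7): 1⊕0⊕1⊕1 = 1
s4 (pos 4,5,6,7): 0⊕1⊕1⊕1 = 1
Syndrome s4…s1 = 111 → error at position 7.

111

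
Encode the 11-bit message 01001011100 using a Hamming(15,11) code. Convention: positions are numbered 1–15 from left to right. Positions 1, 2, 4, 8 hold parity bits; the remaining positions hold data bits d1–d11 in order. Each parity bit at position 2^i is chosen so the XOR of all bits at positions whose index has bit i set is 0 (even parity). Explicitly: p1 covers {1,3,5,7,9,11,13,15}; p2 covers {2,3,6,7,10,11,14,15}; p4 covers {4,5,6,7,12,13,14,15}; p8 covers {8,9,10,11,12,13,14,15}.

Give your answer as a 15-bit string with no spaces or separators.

Place data at non-parity positions: p1 p2 0 p4 1 0 0 p8 1 0 1 1 1 0 0
p1 (pos 1,3,5,7,9,11,13,15): XOR of data positions = 0⊕1⊕0⊕1⊕1⊕1⊕0 = 0
p2 (pos 2,3,6,7,10,11,14,15): XOR of data positions = 0⊕0⊕0⊕0⊕1⊕0⊕0 = 1
p4 (pos 4,5,6,7,12,13,14,15): XOR of data positions = 1⊕0⊕0⊕1⊕1⊕0⊕0 = 1
p8 (pos 8,9,10,11,12,13,14,15): XOR of data positions = 1⊕0⊕1⊕1⊕1⊕0⊕0 = 0
Codeword: 010110001011100

010110001011100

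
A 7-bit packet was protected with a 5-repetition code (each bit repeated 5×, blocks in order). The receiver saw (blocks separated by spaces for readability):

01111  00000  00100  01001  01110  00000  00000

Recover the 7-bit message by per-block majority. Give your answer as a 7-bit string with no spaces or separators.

1000100

Block 1 (01111): 4 ones → 1
Block 2 (00000): 0 ones → 0
Block 3 (00100): 1 one → 0
Block 4 (01001): 2 ones → 0
Block 5 (01110): 3 ones → 1
Block 6 (00000): 0 ones → 0
Block 7 (00000): 0 ones → 0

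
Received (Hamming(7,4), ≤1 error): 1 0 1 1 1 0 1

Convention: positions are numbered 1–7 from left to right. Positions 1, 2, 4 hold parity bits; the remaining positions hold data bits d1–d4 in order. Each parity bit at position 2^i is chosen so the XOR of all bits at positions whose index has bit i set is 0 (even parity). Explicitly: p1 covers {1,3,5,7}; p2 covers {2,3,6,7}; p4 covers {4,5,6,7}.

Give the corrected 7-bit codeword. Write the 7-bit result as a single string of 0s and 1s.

s1 (pos 1,3,5,7): 1⊕1⊕1⊕1 = 0
s2 (pos 2,3,6,7): 0⊕1⊕0⊕1 = 0
s4 (pos 4,5,6,7): 1⊕1⊕0⊕1 = 1
Syndrome s4…s1 = 100 → error at position 4.
Flip position 4: 1011101 → 1010101

1010101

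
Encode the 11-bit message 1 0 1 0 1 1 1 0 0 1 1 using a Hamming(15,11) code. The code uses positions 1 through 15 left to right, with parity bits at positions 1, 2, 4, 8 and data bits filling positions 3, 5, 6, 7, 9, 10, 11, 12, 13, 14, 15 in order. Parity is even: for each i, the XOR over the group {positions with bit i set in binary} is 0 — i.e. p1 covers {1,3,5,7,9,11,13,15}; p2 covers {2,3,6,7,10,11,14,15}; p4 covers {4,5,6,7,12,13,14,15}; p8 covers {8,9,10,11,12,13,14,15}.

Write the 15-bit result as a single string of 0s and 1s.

001101011110011

Place data at non-parity positions: p1 p2 1 p4 0 1 0 p8 1 1 1 0 0 1 1
p1 (pos 1,3,5,7,9,11,13,15): XOR of data positions = 1⊕0⊕0⊕1⊕1⊕0⊕1 = 0
p2 (pos 2,3,6,7,10,11,14,15): XOR of data positions = 1⊕1⊕0⊕1⊕1⊕1⊕1 = 0
p4 (pos 4,5,6,7,12,13,14,15): XOR of data positions = 0⊕1⊕0⊕0⊕0⊕1⊕1 = 1
p8 (pos 8,9,10,11,12,13,14,15): XOR of data positions = 1⊕1⊕1⊕0⊕0⊕1⊕1 = 1
Codeword: 001101011110011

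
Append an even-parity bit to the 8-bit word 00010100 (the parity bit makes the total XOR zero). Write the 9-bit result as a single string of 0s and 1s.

000101000

XOR of the 8 data bits: 0⊕0⊕0⊕1⊕0⊕1⊕0⊕0 = 0
Parity bit = 0 (so all 9 bits XOR to 0).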